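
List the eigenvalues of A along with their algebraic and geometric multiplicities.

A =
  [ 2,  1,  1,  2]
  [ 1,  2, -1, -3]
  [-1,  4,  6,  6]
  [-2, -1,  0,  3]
λ = 3: alg = 3, geom = 1; λ = 4: alg = 1, geom = 1

Step 1 — factor the characteristic polynomial to read off the algebraic multiplicities:
  χ_A(x) = (x - 4)*(x - 3)^3

Step 2 — compute geometric multiplicities via the rank-nullity identity g(λ) = n − rank(A − λI):
  rank(A − (3)·I) = 3, so dim ker(A − (3)·I) = n − 3 = 1
  rank(A − (4)·I) = 3, so dim ker(A − (4)·I) = n − 3 = 1

Summary:
  λ = 3: algebraic multiplicity = 3, geometric multiplicity = 1
  λ = 4: algebraic multiplicity = 1, geometric multiplicity = 1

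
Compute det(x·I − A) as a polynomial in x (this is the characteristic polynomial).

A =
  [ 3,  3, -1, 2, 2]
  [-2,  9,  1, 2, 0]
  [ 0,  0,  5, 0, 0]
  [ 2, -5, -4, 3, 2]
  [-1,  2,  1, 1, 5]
x^5 - 25*x^4 + 250*x^3 - 1250*x^2 + 3125*x - 3125

Expanding det(x·I − A) (e.g. by cofactor expansion or by noting that A is similar to its Jordan form J, which has the same characteristic polynomial as A) gives
  χ_A(x) = x^5 - 25*x^4 + 250*x^3 - 1250*x^2 + 3125*x - 3125
which factors as (x - 5)^5. The eigenvalues (with algebraic multiplicities) are λ = 5 with multiplicity 5.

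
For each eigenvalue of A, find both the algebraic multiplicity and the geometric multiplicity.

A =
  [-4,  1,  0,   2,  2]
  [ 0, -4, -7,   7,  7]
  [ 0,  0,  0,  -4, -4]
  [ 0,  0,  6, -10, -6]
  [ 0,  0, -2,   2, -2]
λ = -4: alg = 5, geom = 3

Step 1 — factor the characteristic polynomial to read off the algebraic multiplicities:
  χ_A(x) = (x + 4)^5

Step 2 — compute geometric multiplicities via the rank-nullity identity g(λ) = n − rank(A − λI):
  rank(A − (-4)·I) = 2, so dim ker(A − (-4)·I) = n − 2 = 3

Summary:
  λ = -4: algebraic multiplicity = 5, geometric multiplicity = 3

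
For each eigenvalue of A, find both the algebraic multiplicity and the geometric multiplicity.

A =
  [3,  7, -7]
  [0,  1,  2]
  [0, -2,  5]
λ = 3: alg = 3, geom = 2

Step 1 — factor the characteristic polynomial to read off the algebraic multiplicities:
  χ_A(x) = (x - 3)^3

Step 2 — compute geometric multiplicities via the rank-nullity identity g(λ) = n − rank(A − λI):
  rank(A − (3)·I) = 1, so dim ker(A − (3)·I) = n − 1 = 2

Summary:
  λ = 3: algebraic multiplicity = 3, geometric multiplicity = 2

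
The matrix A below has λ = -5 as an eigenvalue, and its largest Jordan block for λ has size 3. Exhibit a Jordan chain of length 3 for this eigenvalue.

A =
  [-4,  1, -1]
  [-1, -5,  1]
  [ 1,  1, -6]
A Jordan chain for λ = -5 of length 3:
v_1 = (-1, 0, -1)ᵀ
v_2 = (1, -1, 1)ᵀ
v_3 = (1, 0, 0)ᵀ

Let N = A − (-5)·I. We want v_3 with N^3 v_3 = 0 but N^2 v_3 ≠ 0; then v_{j-1} := N · v_j for j = 3, …, 2.

Pick v_3 = (1, 0, 0)ᵀ.
Then v_2 = N · v_3 = (1, -1, 1)ᵀ.
Then v_1 = N · v_2 = (-1, 0, -1)ᵀ.

Sanity check: (A − (-5)·I) v_1 = (0, 0, 0)ᵀ = 0. ✓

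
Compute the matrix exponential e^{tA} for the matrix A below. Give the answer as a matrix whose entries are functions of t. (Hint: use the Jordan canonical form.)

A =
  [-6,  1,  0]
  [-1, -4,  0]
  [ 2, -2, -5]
e^{tA} =
  [-t*exp(-5*t) + exp(-5*t), t*exp(-5*t), 0]
  [-t*exp(-5*t), t*exp(-5*t) + exp(-5*t), 0]
  [2*t*exp(-5*t), -2*t*exp(-5*t), exp(-5*t)]

Strategy: write A = P · J · P⁻¹ where J is a Jordan canonical form, so e^{tA} = P · e^{tJ} · P⁻¹, and e^{tJ} can be computed block-by-block.

A has Jordan form
J =
  [-5,  1,  0]
  [ 0, -5,  0]
  [ 0,  0, -5]
(up to reordering of blocks).

Per-block formulas:
  For a 1×1 block at λ = -5: exp(t · [-5]) = [e^(-5t)].
  For a 2×2 Jordan block J_2(-5): exp(t · J_2(-5)) = e^(-5t)·(I + t·N), where N is the 2×2 nilpotent shift.

After assembling e^{tJ} and conjugating by P, we get:

e^{tA} =
  [-t*exp(-5*t) + exp(-5*t), t*exp(-5*t), 0]
  [-t*exp(-5*t), t*exp(-5*t) + exp(-5*t), 0]
  [2*t*exp(-5*t), -2*t*exp(-5*t), exp(-5*t)]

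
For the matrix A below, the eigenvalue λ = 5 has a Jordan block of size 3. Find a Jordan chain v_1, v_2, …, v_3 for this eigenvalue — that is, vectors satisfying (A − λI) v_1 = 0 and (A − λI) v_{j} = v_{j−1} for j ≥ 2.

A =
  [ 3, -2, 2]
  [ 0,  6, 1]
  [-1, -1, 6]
A Jordan chain for λ = 5 of length 3:
v_1 = (2, -1, 1)ᵀ
v_2 = (-2, 0, -1)ᵀ
v_3 = (1, 0, 0)ᵀ

Let N = A − (5)·I. We want v_3 with N^3 v_3 = 0 but N^2 v_3 ≠ 0; then v_{j-1} := N · v_j for j = 3, …, 2.

Pick v_3 = (1, 0, 0)ᵀ.
Then v_2 = N · v_3 = (-2, 0, -1)ᵀ.
Then v_1 = N · v_2 = (2, -1, 1)ᵀ.

Sanity check: (A − (5)·I) v_1 = (0, 0, 0)ᵀ = 0. ✓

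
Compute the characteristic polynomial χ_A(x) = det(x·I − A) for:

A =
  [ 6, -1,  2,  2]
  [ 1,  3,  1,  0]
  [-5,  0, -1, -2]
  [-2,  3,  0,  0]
x^4 - 8*x^3 + 24*x^2 - 32*x + 16

Expanding det(x·I − A) (e.g. by cofactor expansion or by noting that A is similar to its Jordan form J, which has the same characteristic polynomial as A) gives
  χ_A(x) = x^4 - 8*x^3 + 24*x^2 - 32*x + 16
which factors as (x - 2)^4. The eigenvalues (with algebraic multiplicities) are λ = 2 with multiplicity 4.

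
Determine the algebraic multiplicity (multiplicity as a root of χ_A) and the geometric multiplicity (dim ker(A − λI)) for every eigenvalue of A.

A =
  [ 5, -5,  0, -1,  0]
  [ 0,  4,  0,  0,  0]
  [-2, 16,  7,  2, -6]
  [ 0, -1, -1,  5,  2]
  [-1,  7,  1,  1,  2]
λ = 4: alg = 2, geom = 2; λ = 5: alg = 3, geom = 1

Step 1 — factor the characteristic polynomial to read off the algebraic multiplicities:
  χ_A(x) = (x - 5)^3*(x - 4)^2

Step 2 — compute geometric multiplicities via the rank-nullity identity g(λ) = n − rank(A − λI):
  rank(A − (4)·I) = 3, so dim ker(A − (4)·I) = n − 3 = 2
  rank(A − (5)·I) = 4, so dim ker(A − (5)·I) = n − 4 = 1

Summary:
  λ = 4: algebraic multiplicity = 2, geometric multiplicity = 2
  λ = 5: algebraic multiplicity = 3, geometric multiplicity = 1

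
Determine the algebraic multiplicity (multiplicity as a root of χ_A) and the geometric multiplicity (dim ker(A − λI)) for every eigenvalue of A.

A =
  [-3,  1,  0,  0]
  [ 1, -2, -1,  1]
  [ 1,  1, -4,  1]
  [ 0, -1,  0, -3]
λ = -3: alg = 4, geom = 2

Step 1 — factor the characteristic polynomial to read off the algebraic multiplicities:
  χ_A(x) = (x + 3)^4

Step 2 — compute geometric multiplicities via the rank-nullity identity g(λ) = n − rank(A − λI):
  rank(A − (-3)·I) = 2, so dim ker(A − (-3)·I) = n − 2 = 2

Summary:
  λ = -3: algebraic multiplicity = 4, geometric multiplicity = 2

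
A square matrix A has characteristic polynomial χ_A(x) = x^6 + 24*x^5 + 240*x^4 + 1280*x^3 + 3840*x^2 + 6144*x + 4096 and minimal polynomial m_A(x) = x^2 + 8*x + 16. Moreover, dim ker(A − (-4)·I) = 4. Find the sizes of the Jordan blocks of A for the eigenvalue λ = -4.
Block sizes for λ = -4: [2, 2, 1, 1]

Step 1 — from the characteristic polynomial, algebraic multiplicity of λ = -4 is 6. From dim ker(A − (-4)·I) = 4, there are exactly 4 Jordan blocks for λ = -4.
Step 2 — from the minimal polynomial, the factor (x + 4)^2 tells us the largest block for λ = -4 has size 2.
Step 3 — with total size 6, 4 blocks, and largest block 2, the block sizes (in nonincreasing order) are [2, 2, 1, 1].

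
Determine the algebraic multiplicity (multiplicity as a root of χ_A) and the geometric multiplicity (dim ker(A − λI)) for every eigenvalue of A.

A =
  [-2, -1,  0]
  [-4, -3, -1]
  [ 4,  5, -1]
λ = -2: alg = 3, geom = 1

Step 1 — factor the characteristic polynomial to read off the algebraic multiplicities:
  χ_A(x) = (x + 2)^3

Step 2 — compute geometric multiplicities via the rank-nullity identity g(λ) = n − rank(A − λI):
  rank(A − (-2)·I) = 2, so dim ker(A − (-2)·I) = n − 2 = 1

Summary:
  λ = -2: algebraic multiplicity = 3, geometric multiplicity = 1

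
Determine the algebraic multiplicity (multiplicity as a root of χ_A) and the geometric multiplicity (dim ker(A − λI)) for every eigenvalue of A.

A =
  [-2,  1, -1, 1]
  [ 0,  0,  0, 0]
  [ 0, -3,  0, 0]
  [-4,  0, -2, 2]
λ = 0: alg = 4, geom = 2

Step 1 — factor the characteristic polynomial to read off the algebraic multiplicities:
  χ_A(x) = x^4

Step 2 — compute geometric multiplicities via the rank-nullity identity g(λ) = n − rank(A − λI):
  rank(A − (0)·I) = 2, so dim ker(A − (0)·I) = n − 2 = 2

Summary:
  λ = 0: algebraic multiplicity = 4, geometric multiplicity = 2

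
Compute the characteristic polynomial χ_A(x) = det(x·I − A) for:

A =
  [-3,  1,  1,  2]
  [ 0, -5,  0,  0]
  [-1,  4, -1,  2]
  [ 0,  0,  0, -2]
x^4 + 11*x^3 + 42*x^2 + 68*x + 40

Expanding det(x·I − A) (e.g. by cofactor expansion or by noting that A is similar to its Jordan form J, which has the same characteristic polynomial as A) gives
  χ_A(x) = x^4 + 11*x^3 + 42*x^2 + 68*x + 40
which factors as (x + 2)^3*(x + 5). The eigenvalues (with algebraic multiplicities) are λ = -5 with multiplicity 1, λ = -2 with multiplicity 3.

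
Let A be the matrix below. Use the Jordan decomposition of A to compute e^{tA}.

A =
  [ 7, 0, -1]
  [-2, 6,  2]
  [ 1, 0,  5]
e^{tA} =
  [t*exp(6*t) + exp(6*t), 0, -t*exp(6*t)]
  [-2*t*exp(6*t), exp(6*t), 2*t*exp(6*t)]
  [t*exp(6*t), 0, -t*exp(6*t) + exp(6*t)]

Strategy: write A = P · J · P⁻¹ where J is a Jordan canonical form, so e^{tA} = P · e^{tJ} · P⁻¹, and e^{tJ} can be computed block-by-block.

A has Jordan form
J =
  [6, 1, 0]
  [0, 6, 0]
  [0, 0, 6]
(up to reordering of blocks).

Per-block formulas:
  For a 2×2 Jordan block J_2(6): exp(t · J_2(6)) = e^(6t)·(I + t·N), where N is the 2×2 nilpotent shift.
  For a 1×1 block at λ = 6: exp(t · [6]) = [e^(6t)].

After assembling e^{tJ} and conjugating by P, we get:

e^{tA} =
  [t*exp(6*t) + exp(6*t), 0, -t*exp(6*t)]
  [-2*t*exp(6*t), exp(6*t), 2*t*exp(6*t)]
  [t*exp(6*t), 0, -t*exp(6*t) + exp(6*t)]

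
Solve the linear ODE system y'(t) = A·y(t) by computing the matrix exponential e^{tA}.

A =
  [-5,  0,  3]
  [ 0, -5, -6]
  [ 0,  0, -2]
e^{tA} =
  [exp(-5*t), 0, exp(-2*t) - exp(-5*t)]
  [0, exp(-5*t), -2*exp(-2*t) + 2*exp(-5*t)]
  [0, 0, exp(-2*t)]

Strategy: write A = P · J · P⁻¹ where J is a Jordan canonical form, so e^{tA} = P · e^{tJ} · P⁻¹, and e^{tJ} can be computed block-by-block.

A has Jordan form
J =
  [-5,  0,  0]
  [ 0, -5,  0]
  [ 0,  0, -2]
(up to reordering of blocks).

Per-block formulas:
  For a 1×1 block at λ = -5: exp(t · [-5]) = [e^(-5t)].
  For a 1×1 block at λ = -2: exp(t · [-2]) = [e^(-2t)].

After assembling e^{tJ} and conjugating by P, we get:

e^{tA} =
  [exp(-5*t), 0, exp(-2*t) - exp(-5*t)]
  [0, exp(-5*t), -2*exp(-2*t) + 2*exp(-5*t)]
  [0, 0, exp(-2*t)]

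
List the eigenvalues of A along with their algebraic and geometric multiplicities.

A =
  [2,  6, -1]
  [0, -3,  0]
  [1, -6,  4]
λ = -3: alg = 1, geom = 1; λ = 3: alg = 2, geom = 1

Step 1 — factor the characteristic polynomial to read off the algebraic multiplicities:
  χ_A(x) = (x - 3)^2*(x + 3)

Step 2 — compute geometric multiplicities via the rank-nullity identity g(λ) = n − rank(A − λI):
  rank(A − (-3)·I) = 2, so dim ker(A − (-3)·I) = n − 2 = 1
  rank(A − (3)·I) = 2, so dim ker(A − (3)·I) = n − 2 = 1

Summary:
  λ = -3: algebraic multiplicity = 1, geometric multiplicity = 1
  λ = 3: algebraic multiplicity = 2, geometric multiplicity = 1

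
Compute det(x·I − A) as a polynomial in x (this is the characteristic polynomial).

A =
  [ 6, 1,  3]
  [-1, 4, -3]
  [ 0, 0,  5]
x^3 - 15*x^2 + 75*x - 125

Expanding det(x·I − A) (e.g. by cofactor expansion or by noting that A is similar to its Jordan form J, which has the same characteristic polynomial as A) gives
  χ_A(x) = x^3 - 15*x^2 + 75*x - 125
which factors as (x - 5)^3. The eigenvalues (with algebraic multiplicities) are λ = 5 with multiplicity 3.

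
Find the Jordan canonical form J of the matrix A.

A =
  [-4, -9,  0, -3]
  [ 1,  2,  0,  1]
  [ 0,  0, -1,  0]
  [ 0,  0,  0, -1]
J_2(-1) ⊕ J_1(-1) ⊕ J_1(-1)

The characteristic polynomial is
  det(x·I − A) = x^4 + 4*x^3 + 6*x^2 + 4*x + 1 = (x + 1)^4

Eigenvalues and multiplicities (the geometric multiplicity of λ is n − rank(A − λI), which equals the number of Jordan blocks for λ):
  λ = -1: algebraic multiplicity = 4, geometric multiplicity = 3

Determining the block sizes for each eigenvalue:
  λ = -1: 3 blocks summing to 4 forces exactly one block of size 2 and the rest size 1 → block sizes [2, 1, 1]

Assembling the blocks gives a Jordan form
J =
  [-1,  1,  0,  0]
  [ 0, -1,  0,  0]
  [ 0,  0, -1,  0]
  [ 0,  0,  0, -1]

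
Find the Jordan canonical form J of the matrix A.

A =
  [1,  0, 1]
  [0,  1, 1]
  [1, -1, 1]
J_3(1)

The characteristic polynomial is
  det(x·I − A) = x^3 - 3*x^2 + 3*x - 1 = (x - 1)^3

Eigenvalues and multiplicities (the geometric multiplicity of λ is n − rank(A − λI), which equals the number of Jordan blocks for λ):
  λ = 1: algebraic multiplicity = 3, geometric multiplicity = 1

Determining the block sizes for each eigenvalue:
  λ = 1: one block (gm = 1), so the single block has size am = 3 → block sizes [3]

Assembling the blocks gives a Jordan form
J =
  [1, 1, 0]
  [0, 1, 1]
  [0, 0, 1]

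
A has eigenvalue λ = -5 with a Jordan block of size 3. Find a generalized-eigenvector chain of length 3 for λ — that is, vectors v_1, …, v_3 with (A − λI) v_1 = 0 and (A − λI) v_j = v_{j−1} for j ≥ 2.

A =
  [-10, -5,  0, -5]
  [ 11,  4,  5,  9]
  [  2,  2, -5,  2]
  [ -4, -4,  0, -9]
A Jordan chain for λ = -5 of length 3:
v_1 = (-10, 18, 4, -8)ᵀ
v_2 = (-5, 11, 2, -4)ᵀ
v_3 = (1, 0, 0, 0)ᵀ

Let N = A − (-5)·I. We want v_3 with N^3 v_3 = 0 but N^2 v_3 ≠ 0; then v_{j-1} := N · v_j for j = 3, …, 2.

Pick v_3 = (1, 0, 0, 0)ᵀ.
Then v_2 = N · v_3 = (-5, 11, 2, -4)ᵀ.
Then v_1 = N · v_2 = (-10, 18, 4, -8)ᵀ.

Sanity check: (A − (-5)·I) v_1 = (0, 0, 0, 0)ᵀ = 0. ✓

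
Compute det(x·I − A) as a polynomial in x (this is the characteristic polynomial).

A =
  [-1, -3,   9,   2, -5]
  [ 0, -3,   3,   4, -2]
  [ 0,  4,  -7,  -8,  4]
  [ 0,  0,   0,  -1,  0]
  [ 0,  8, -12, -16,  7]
x^5 + 5*x^4 + 10*x^3 + 10*x^2 + 5*x + 1

Expanding det(x·I − A) (e.g. by cofactor expansion or by noting that A is similar to its Jordan form J, which has the same characteristic polynomial as A) gives
  χ_A(x) = x^5 + 5*x^4 + 10*x^3 + 10*x^2 + 5*x + 1
which factors as (x + 1)^5. The eigenvalues (with algebraic multiplicities) are λ = -1 with multiplicity 5.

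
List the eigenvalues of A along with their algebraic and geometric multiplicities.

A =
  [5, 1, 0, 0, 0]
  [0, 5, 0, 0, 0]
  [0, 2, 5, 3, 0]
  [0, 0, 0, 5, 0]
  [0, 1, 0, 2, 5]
λ = 5: alg = 5, geom = 3

Step 1 — factor the characteristic polynomial to read off the algebraic multiplicities:
  χ_A(x) = (x - 5)^5

Step 2 — compute geometric multiplicities via the rank-nullity identity g(λ) = n − rank(A − λI):
  rank(A − (5)·I) = 2, so dim ker(A − (5)·I) = n − 2 = 3

Summary:
  λ = 5: algebraic multiplicity = 5, geometric multiplicity = 3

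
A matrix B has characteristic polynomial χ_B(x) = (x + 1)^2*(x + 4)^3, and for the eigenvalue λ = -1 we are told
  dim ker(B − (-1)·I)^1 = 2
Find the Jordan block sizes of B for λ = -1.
Block sizes for λ = -1: [1, 1]

From the dimensions of kernels of powers, the number of Jordan blocks of size at least j is d_j − d_{j−1} where d_j = dim ker(N^j) (with d_0 = 0). Computing the differences gives [2].
The number of blocks of size exactly k is (#blocks of size ≥ k) − (#blocks of size ≥ k + 1), so the partition is: 2 block(s) of size 1.
In nonincreasing order the block sizes are [1, 1].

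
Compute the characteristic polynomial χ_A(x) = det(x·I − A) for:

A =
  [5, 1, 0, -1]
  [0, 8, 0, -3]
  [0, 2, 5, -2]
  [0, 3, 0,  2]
x^4 - 20*x^3 + 150*x^2 - 500*x + 625

Expanding det(x·I − A) (e.g. by cofactor expansion or by noting that A is similar to its Jordan form J, which has the same characteristic polynomial as A) gives
  χ_A(x) = x^4 - 20*x^3 + 150*x^2 - 500*x + 625
which factors as (x - 5)^4. The eigenvalues (with algebraic multiplicities) are λ = 5 with multiplicity 4.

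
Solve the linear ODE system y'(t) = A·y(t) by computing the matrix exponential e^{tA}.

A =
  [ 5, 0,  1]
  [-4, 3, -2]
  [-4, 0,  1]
e^{tA} =
  [2*t*exp(3*t) + exp(3*t), 0, t*exp(3*t)]
  [-4*t*exp(3*t), exp(3*t), -2*t*exp(3*t)]
  [-4*t*exp(3*t), 0, -2*t*exp(3*t) + exp(3*t)]

Strategy: write A = P · J · P⁻¹ where J is a Jordan canonical form, so e^{tA} = P · e^{tJ} · P⁻¹, and e^{tJ} can be computed block-by-block.

A has Jordan form
J =
  [3, 1, 0]
  [0, 3, 0]
  [0, 0, 3]
(up to reordering of blocks).

Per-block formulas:
  For a 2×2 Jordan block J_2(3): exp(t · J_2(3)) = e^(3t)·(I + t·N), where N is the 2×2 nilpotent shift.
  For a 1×1 block at λ = 3: exp(t · [3]) = [e^(3t)].

After assembling e^{tJ} and conjugating by P, we get:

e^{tA} =
  [2*t*exp(3*t) + exp(3*t), 0, t*exp(3*t)]
  [-4*t*exp(3*t), exp(3*t), -2*t*exp(3*t)]
  [-4*t*exp(3*t), 0, -2*t*exp(3*t) + exp(3*t)]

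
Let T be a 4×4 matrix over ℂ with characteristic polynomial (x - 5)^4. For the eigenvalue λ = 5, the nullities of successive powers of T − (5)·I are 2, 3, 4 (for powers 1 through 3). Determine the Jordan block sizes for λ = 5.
Block sizes for λ = 5: [3, 1]

From the dimensions of kernels of powers, the number of Jordan blocks of size at least j is d_j − d_{j−1} where d_j = dim ker(N^j) (with d_0 = 0). Computing the differences gives [2, 1, 1].
The number of blocks of size exactly k is (#blocks of size ≥ k) − (#blocks of size ≥ k + 1), so the partition is: 1 block(s) of size 1, 1 block(s) of size 3.
In nonincreasing order the block sizes are [3, 1].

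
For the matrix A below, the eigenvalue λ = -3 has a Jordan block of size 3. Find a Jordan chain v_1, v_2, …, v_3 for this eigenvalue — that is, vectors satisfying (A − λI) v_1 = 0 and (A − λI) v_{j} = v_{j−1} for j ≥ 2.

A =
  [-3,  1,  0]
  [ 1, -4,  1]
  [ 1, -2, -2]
A Jordan chain for λ = -3 of length 3:
v_1 = (1, 0, -1)ᵀ
v_2 = (0, 1, 1)ᵀ
v_3 = (1, 0, 0)ᵀ

Let N = A − (-3)·I. We want v_3 with N^3 v_3 = 0 but N^2 v_3 ≠ 0; then v_{j-1} := N · v_j for j = 3, …, 2.

Pick v_3 = (1, 0, 0)ᵀ.
Then v_2 = N · v_3 = (0, 1, 1)ᵀ.
Then v_1 = N · v_2 = (1, 0, -1)ᵀ.

Sanity check: (A − (-3)·I) v_1 = (0, 0, 0)ᵀ = 0. ✓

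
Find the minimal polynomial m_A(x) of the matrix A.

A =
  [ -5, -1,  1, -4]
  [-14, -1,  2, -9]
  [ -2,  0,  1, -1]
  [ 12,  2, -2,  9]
x^2 - 2*x + 1

The characteristic polynomial is χ_A(x) = (x - 1)^4, so the eigenvalues are known. The minimal polynomial is
  m_A(x) = Π_λ (x − λ)^{k_λ}
where k_λ is the size of the *largest* Jordan block for λ (equivalently, the smallest k with (A − λI)^k v = 0 for every generalised eigenvector v of λ).

  λ = 1: largest Jordan block has size 2, contributing (x − 1)^2

So m_A(x) = (x - 1)^2 = x^2 - 2*x + 1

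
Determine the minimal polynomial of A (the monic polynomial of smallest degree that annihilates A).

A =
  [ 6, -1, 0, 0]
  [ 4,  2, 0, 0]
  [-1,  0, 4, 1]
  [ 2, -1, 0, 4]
x^2 - 8*x + 16

The characteristic polynomial is χ_A(x) = (x - 4)^4, so the eigenvalues are known. The minimal polynomial is
  m_A(x) = Π_λ (x − λ)^{k_λ}
where k_λ is the size of the *largest* Jordan block for λ (equivalently, the smallest k with (A − λI)^k v = 0 for every generalised eigenvector v of λ).

  λ = 4: largest Jordan block has size 2, contributing (x − 4)^2

So m_A(x) = (x - 4)^2 = x^2 - 8*x + 16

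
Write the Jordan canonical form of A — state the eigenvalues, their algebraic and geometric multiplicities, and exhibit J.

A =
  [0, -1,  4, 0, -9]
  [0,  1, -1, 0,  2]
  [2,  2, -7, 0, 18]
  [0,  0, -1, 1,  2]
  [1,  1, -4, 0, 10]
J_3(1) ⊕ J_1(1) ⊕ J_1(1)

The characteristic polynomial is
  det(x·I − A) = x^5 - 5*x^4 + 10*x^3 - 10*x^2 + 5*x - 1 = (x - 1)^5

Eigenvalues and multiplicities (the geometric multiplicity of λ is n − rank(A − λI), which equals the number of Jordan blocks for λ):
  λ = 1: algebraic multiplicity = 5, geometric multiplicity = 3

Determining the block sizes for each eigenvalue:
  λ = 1: with am = 5 and gm = 3, the partition is not yet determined (e.g. several partitions of 5 into 3 parts exist). Let N = A − (1)·I. Computing rank(N^1) = 2, rank(N^2) = 1, rank(N^3) = 0; the number of blocks of size ≥ j is rank(N^{j−1}) − rank(N^j), giving [3, 1, 1]. So we have 1 block(s) of size 3, 2 block(s) of size 1 → block sizes [3, 1, 1]

Assembling the blocks gives a Jordan form
J =
  [1, 1, 0, 0, 0]
  [0, 1, 1, 0, 0]
  [0, 0, 1, 0, 0]
  [0, 0, 0, 1, 0]
  [0, 0, 0, 0, 1]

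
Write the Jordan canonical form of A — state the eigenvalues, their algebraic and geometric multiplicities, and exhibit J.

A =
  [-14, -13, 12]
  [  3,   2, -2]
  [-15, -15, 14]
J_2(-1) ⊕ J_1(4)

The characteristic polynomial is
  det(x·I − A) = x^3 - 2*x^2 - 7*x - 4 = (x - 4)*(x + 1)^2

Eigenvalues and multiplicities (the geometric multiplicity of λ is n − rank(A − λI), which equals the number of Jordan blocks for λ):
  λ = -1: algebraic multiplicity = 2, geometric multiplicity = 1
  λ = 4: algebraic multiplicity = 1, geometric multiplicity = 1

Determining the block sizes for each eigenvalue:
  λ = -1: one block (gm = 1), so the single block has size am = 2 → block sizes [2]
  λ = 4: one block (gm = 1), so the single block has size am = 1 → block sizes [1]

Assembling the blocks gives a Jordan form
J =
  [-1,  1, 0]
  [ 0, -1, 0]
  [ 0,  0, 4]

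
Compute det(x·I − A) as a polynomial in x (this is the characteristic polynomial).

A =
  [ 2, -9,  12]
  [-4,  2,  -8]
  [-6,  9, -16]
x^3 + 12*x^2 + 48*x + 64

Expanding det(x·I − A) (e.g. by cofactor expansion or by noting that A is similar to its Jordan form J, which has the same characteristic polynomial as A) gives
  χ_A(x) = x^3 + 12*x^2 + 48*x + 64
which factors as (x + 4)^3. The eigenvalues (with algebraic multiplicities) are λ = -4 with multiplicity 3.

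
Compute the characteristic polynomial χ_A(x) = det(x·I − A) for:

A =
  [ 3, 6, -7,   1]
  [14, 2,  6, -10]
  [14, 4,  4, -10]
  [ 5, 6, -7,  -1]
x^4 - 8*x^3 - 8*x^2 + 96*x + 144

Expanding det(x·I − A) (e.g. by cofactor expansion or by noting that A is similar to its Jordan form J, which has the same characteristic polynomial as A) gives
  χ_A(x) = x^4 - 8*x^3 - 8*x^2 + 96*x + 144
which factors as (x - 6)^2*(x + 2)^2. The eigenvalues (with algebraic multiplicities) are λ = -2 with multiplicity 2, λ = 6 with multiplicity 2.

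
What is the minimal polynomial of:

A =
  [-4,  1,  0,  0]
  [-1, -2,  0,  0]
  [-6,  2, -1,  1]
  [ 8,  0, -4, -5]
x^2 + 6*x + 9

The characteristic polynomial is χ_A(x) = (x + 3)^4, so the eigenvalues are known. The minimal polynomial is
  m_A(x) = Π_λ (x − λ)^{k_λ}
where k_λ is the size of the *largest* Jordan block for λ (equivalently, the smallest k with (A − λI)^k v = 0 for every generalised eigenvector v of λ).

  λ = -3: largest Jordan block has size 2, contributing (x + 3)^2

So m_A(x) = (x + 3)^2 = x^2 + 6*x + 9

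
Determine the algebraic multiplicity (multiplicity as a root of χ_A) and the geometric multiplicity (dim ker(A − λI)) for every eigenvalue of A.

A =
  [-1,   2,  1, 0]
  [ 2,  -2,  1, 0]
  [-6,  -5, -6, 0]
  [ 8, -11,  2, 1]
λ = -3: alg = 3, geom = 1; λ = 1: alg = 1, geom = 1

Step 1 — factor the characteristic polynomial to read off the algebraic multiplicities:
  χ_A(x) = (x - 1)*(x + 3)^3

Step 2 — compute geometric multiplicities via the rank-nullity identity g(λ) = n − rank(A − λI):
  rank(A − (-3)·I) = 3, so dim ker(A − (-3)·I) = n − 3 = 1
  rank(A − (1)·I) = 3, so dim ker(A − (1)·I) = n − 3 = 1

Summary:
  λ = -3: algebraic multiplicity = 3, geometric multiplicity = 1
  λ = 1: algebraic multiplicity = 1, geometric multiplicity = 1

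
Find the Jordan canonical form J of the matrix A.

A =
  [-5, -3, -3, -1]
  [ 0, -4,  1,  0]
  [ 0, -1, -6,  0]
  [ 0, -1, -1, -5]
J_3(-5) ⊕ J_1(-5)

The characteristic polynomial is
  det(x·I − A) = x^4 + 20*x^3 + 150*x^2 + 500*x + 625 = (x + 5)^4

Eigenvalues and multiplicities (the geometric multiplicity of λ is n − rank(A − λI), which equals the number of Jordan blocks for λ):
  λ = -5: algebraic multiplicity = 4, geometric multiplicity = 2

Determining the block sizes for each eigenvalue:
  λ = -5: with am = 4 and gm = 2, the partition is not yet determined (e.g. several partitions of 4 into 2 parts exist). Let N = A − (-5)·I. Computing rank(N^1) = 2, rank(N^2) = 1, rank(N^3) = 0; the number of blocks of size ≥ j is rank(N^{j−1}) − rank(N^j), giving [2, 1, 1]. So we have 1 block(s) of size 3, 1 block(s) of size 1 → block sizes [3, 1]

Assembling the blocks gives a Jordan form
J =
  [-5,  1,  0,  0]
  [ 0, -5,  1,  0]
  [ 0,  0, -5,  0]
  [ 0,  0,  0, -5]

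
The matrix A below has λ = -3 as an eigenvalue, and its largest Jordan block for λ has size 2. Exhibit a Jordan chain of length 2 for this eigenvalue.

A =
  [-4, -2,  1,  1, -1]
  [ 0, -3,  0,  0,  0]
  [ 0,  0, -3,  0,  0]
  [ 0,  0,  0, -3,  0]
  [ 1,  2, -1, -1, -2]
A Jordan chain for λ = -3 of length 2:
v_1 = (-1, 0, 0, 0, 1)ᵀ
v_2 = (1, 0, 0, 0, 0)ᵀ

Let N = A − (-3)·I. We want v_2 with N^2 v_2 = 0 but N^1 v_2 ≠ 0; then v_{j-1} := N · v_j for j = 2, …, 2.

Pick v_2 = (1, 0, 0, 0, 0)ᵀ.
Then v_1 = N · v_2 = (-1, 0, 0, 0, 1)ᵀ.

Sanity check: (A − (-3)·I) v_1 = (0, 0, 0, 0, 0)ᵀ = 0. ✓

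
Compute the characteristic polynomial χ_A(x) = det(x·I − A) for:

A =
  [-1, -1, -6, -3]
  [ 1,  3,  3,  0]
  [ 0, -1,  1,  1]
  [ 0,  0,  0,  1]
x^4 - 4*x^3 + 6*x^2 - 4*x + 1

Expanding det(x·I − A) (e.g. by cofactor expansion or by noting that A is similar to its Jordan form J, which has the same characteristic polynomial as A) gives
  χ_A(x) = x^4 - 4*x^3 + 6*x^2 - 4*x + 1
which factors as (x - 1)^4. The eigenvalues (with algebraic multiplicities) are λ = 1 with multiplicity 4.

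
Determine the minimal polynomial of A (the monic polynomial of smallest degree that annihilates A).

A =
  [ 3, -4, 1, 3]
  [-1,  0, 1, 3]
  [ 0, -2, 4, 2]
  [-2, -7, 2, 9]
x^3 - 12*x^2 + 48*x - 64

The characteristic polynomial is χ_A(x) = (x - 4)^4, so the eigenvalues are known. The minimal polynomial is
  m_A(x) = Π_λ (x − λ)^{k_λ}
where k_λ is the size of the *largest* Jordan block for λ (equivalently, the smallest k with (A − λI)^k v = 0 for every generalised eigenvector v of λ).

  λ = 4: largest Jordan block has size 3, contributing (x − 4)^3

So m_A(x) = (x - 4)^3 = x^3 - 12*x^2 + 48*x - 64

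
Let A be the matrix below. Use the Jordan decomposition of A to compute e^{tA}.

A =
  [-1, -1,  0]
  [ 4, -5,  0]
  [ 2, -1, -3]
e^{tA} =
  [2*t*exp(-3*t) + exp(-3*t), -t*exp(-3*t), 0]
  [4*t*exp(-3*t), -2*t*exp(-3*t) + exp(-3*t), 0]
  [2*t*exp(-3*t), -t*exp(-3*t), exp(-3*t)]

Strategy: write A = P · J · P⁻¹ where J is a Jordan canonical form, so e^{tA} = P · e^{tJ} · P⁻¹, and e^{tJ} can be computed block-by-block.

A has Jordan form
J =
  [-3,  1,  0]
  [ 0, -3,  0]
  [ 0,  0, -3]
(up to reordering of blocks).

Per-block formulas:
  For a 1×1 block at λ = -3: exp(t · [-3]) = [e^(-3t)].
  For a 2×2 Jordan block J_2(-3): exp(t · J_2(-3)) = e^(-3t)·(I + t·N), where N is the 2×2 nilpotent shift.

After assembling e^{tJ} and conjugating by P, we get:

e^{tA} =
  [2*t*exp(-3*t) + exp(-3*t), -t*exp(-3*t), 0]
  [4*t*exp(-3*t), -2*t*exp(-3*t) + exp(-3*t), 0]
  [2*t*exp(-3*t), -t*exp(-3*t), exp(-3*t)]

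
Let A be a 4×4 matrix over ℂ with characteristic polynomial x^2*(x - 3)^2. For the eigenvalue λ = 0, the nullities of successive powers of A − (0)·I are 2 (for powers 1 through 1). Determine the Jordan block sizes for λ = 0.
Block sizes for λ = 0: [1, 1]

From the dimensions of kernels of powers, the number of Jordan blocks of size at least j is d_j − d_{j−1} where d_j = dim ker(N^j) (with d_0 = 0). Computing the differences gives [2].
The number of blocks of size exactly k is (#blocks of size ≥ k) − (#blocks of size ≥ k + 1), so the partition is: 2 block(s) of size 1.
In nonincreasing order the block sizes are [1, 1].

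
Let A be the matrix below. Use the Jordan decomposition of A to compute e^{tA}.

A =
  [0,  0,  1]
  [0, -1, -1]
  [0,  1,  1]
e^{tA} =
  [1, t^2/2, t^2/2 + t]
  [0, 1 - t, -t]
  [0, t, t + 1]

Strategy: write A = P · J · P⁻¹ where J is a Jordan canonical form, so e^{tA} = P · e^{tJ} · P⁻¹, and e^{tJ} can be computed block-by-block.

A has Jordan form
J =
  [0, 1, 0]
  [0, 0, 1]
  [0, 0, 0]
(up to reordering of blocks).

Per-block formulas:
  For a 3×3 Jordan block J_3(0): exp(t · J_3(0)) = e^(0t)·(I + t·N + (t^2/2)·N^2), where N is the 3×3 nilpotent shift.

After assembling e^{tJ} and conjugating by P, we get:

e^{tA} =
  [1, t^2/2, t^2/2 + t]
  [0, 1 - t, -t]
  [0, t, t + 1]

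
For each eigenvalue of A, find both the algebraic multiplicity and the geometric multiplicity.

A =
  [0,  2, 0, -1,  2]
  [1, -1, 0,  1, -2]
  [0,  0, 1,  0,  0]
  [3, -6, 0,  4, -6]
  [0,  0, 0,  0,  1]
λ = 1: alg = 5, geom = 4

Step 1 — factor the characteristic polynomial to read off the algebraic multiplicities:
  χ_A(x) = (x - 1)^5

Step 2 — compute geometric multiplicities via the rank-nullity identity g(λ) = n − rank(A − λI):
  rank(A − (1)·I) = 1, so dim ker(A − (1)·I) = n − 1 = 4

Summary:
  λ = 1: algebraic multiplicity = 5, geometric multiplicity = 4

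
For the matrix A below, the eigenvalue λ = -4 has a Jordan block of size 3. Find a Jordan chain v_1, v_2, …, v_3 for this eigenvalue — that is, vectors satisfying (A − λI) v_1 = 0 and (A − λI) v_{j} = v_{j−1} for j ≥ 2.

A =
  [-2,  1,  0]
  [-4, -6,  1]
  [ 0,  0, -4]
A Jordan chain for λ = -4 of length 3:
v_1 = (1, -2, 0)ᵀ
v_2 = (0, 1, 0)ᵀ
v_3 = (0, 0, 1)ᵀ

Let N = A − (-4)·I. We want v_3 with N^3 v_3 = 0 but N^2 v_3 ≠ 0; then v_{j-1} := N · v_j for j = 3, …, 2.

Pick v_3 = (0, 0, 1)ᵀ.
Then v_2 = N · v_3 = (0, 1, 0)ᵀ.
Then v_1 = N · v_2 = (1, -2, 0)ᵀ.

Sanity check: (A − (-4)·I) v_1 = (0, 0, 0)ᵀ = 0. ✓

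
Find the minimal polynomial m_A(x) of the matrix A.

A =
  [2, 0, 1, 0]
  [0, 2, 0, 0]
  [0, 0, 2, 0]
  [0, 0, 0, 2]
x^2 - 4*x + 4

The characteristic polynomial is χ_A(x) = (x - 2)^4, so the eigenvalues are known. The minimal polynomial is
  m_A(x) = Π_λ (x − λ)^{k_λ}
where k_λ is the size of the *largest* Jordan block for λ (equivalently, the smallest k with (A − λI)^k v = 0 for every generalised eigenvector v of λ).

  λ = 2: largest Jordan block has size 2, contributing (x − 2)^2

So m_A(x) = (x - 2)^2 = x^2 - 4*x + 4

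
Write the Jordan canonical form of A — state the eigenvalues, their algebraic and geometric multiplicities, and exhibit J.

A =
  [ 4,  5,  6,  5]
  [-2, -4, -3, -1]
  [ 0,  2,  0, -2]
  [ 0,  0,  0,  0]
J_3(0) ⊕ J_1(0)

The characteristic polynomial is
  det(x·I − A) = x^4

Eigenvalues and multiplicities (the geometric multiplicity of λ is n − rank(A − λI), which equals the number of Jordan blocks for λ):
  λ = 0: algebraic multiplicity = 4, geometric multiplicity = 2

Determining the block sizes for each eigenvalue:
  λ = 0: with am = 4 and gm = 2, the partition is not yet determined (e.g. several partitions of 4 into 2 parts exist). Let N = A − (0)·I. Computing rank(N^1) = 2, rank(N^2) = 1, rank(N^3) = 0; the number of blocks of size ≥ j is rank(N^{j−1}) − rank(N^j), giving [2, 1, 1]. So we have 1 block(s) of size 3, 1 block(s) of size 1 → block sizes [3, 1]

Assembling the blocks gives a Jordan form
J =
  [0, 1, 0, 0]
  [0, 0, 1, 0]
  [0, 0, 0, 0]
  [0, 0, 0, 0]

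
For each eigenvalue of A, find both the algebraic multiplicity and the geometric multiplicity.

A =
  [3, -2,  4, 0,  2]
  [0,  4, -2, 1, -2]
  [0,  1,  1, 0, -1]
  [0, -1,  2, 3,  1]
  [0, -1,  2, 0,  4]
λ = 3: alg = 5, geom = 3

Step 1 — factor the characteristic polynomial to read off the algebraic multiplicities:
  χ_A(x) = (x - 3)^5

Step 2 — compute geometric multiplicities via the rank-nullity identity g(λ) = n − rank(A − λI):
  rank(A − (3)·I) = 2, so dim ker(A − (3)·I) = n − 2 = 3

Summary:
  λ = 3: algebraic multiplicity = 5, geometric multiplicity = 3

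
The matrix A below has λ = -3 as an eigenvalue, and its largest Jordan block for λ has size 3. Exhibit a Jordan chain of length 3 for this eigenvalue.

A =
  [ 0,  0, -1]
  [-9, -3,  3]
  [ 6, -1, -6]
A Jordan chain for λ = -3 of length 3:
v_1 = (3, -9, 9)ᵀ
v_2 = (3, -9, 6)ᵀ
v_3 = (1, 0, 0)ᵀ

Let N = A − (-3)·I. We want v_3 with N^3 v_3 = 0 but N^2 v_3 ≠ 0; then v_{j-1} := N · v_j for j = 3, …, 2.

Pick v_3 = (1, 0, 0)ᵀ.
Then v_2 = N · v_3 = (3, -9, 6)ᵀ.
Then v_1 = N · v_2 = (3, -9, 9)ᵀ.

Sanity check: (A − (-3)·I) v_1 = (0, 0, 0)ᵀ = 0. ✓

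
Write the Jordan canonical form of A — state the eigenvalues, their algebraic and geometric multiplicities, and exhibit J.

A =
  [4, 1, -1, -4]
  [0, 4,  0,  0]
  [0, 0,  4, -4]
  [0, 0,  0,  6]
J_2(4) ⊕ J_1(4) ⊕ J_1(6)

The characteristic polynomial is
  det(x·I − A) = x^4 - 18*x^3 + 120*x^2 - 352*x + 384 = (x - 6)*(x - 4)^3

Eigenvalues and multiplicities (the geometric multiplicity of λ is n − rank(A − λI), which equals the number of Jordan blocks for λ):
  λ = 4: algebraic multiplicity = 3, geometric multiplicity = 2
  λ = 6: algebraic multiplicity = 1, geometric multiplicity = 1

Determining the block sizes for each eigenvalue:
  λ = 4: 2 blocks summing to 3 forces exactly one block of size 2 and the rest size 1 → block sizes [2, 1]
  λ = 6: one block (gm = 1), so the single block has size am = 1 → block sizes [1]

Assembling the blocks gives a Jordan form
J =
  [4, 1, 0, 0]
  [0, 4, 0, 0]
  [0, 0, 4, 0]
  [0, 0, 0, 6]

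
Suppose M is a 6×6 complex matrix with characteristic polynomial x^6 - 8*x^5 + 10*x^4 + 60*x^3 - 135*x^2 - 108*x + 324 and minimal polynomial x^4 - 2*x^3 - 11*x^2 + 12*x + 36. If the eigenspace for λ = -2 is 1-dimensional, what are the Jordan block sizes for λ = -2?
Block sizes for λ = -2: [2]

Step 1 — from the characteristic polynomial, algebraic multiplicity of λ = -2 is 2. From dim ker(M − (-2)·I) = 1, there are exactly 1 Jordan blocks for λ = -2.
Step 2 — from the minimal polynomial, the factor (x + 2)^2 tells us the largest block for λ = -2 has size 2.
Step 3 — with total size 2, 1 blocks, and largest block 2, the block sizes (in nonincreasing order) are [2].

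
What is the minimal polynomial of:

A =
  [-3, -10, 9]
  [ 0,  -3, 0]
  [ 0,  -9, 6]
x^3 - 27*x - 54

The characteristic polynomial is χ_A(x) = (x - 6)*(x + 3)^2, so the eigenvalues are known. The minimal polynomial is
  m_A(x) = Π_λ (x − λ)^{k_λ}
where k_λ is the size of the *largest* Jordan block for λ (equivalently, the smallest k with (A − λI)^k v = 0 for every generalised eigenvector v of λ).

  λ = -3: largest Jordan block has size 2, contributing (x + 3)^2
  λ = 6: largest Jordan block has size 1, contributing (x − 6)

So m_A(x) = (x - 6)*(x + 3)^2 = x^3 - 27*x - 54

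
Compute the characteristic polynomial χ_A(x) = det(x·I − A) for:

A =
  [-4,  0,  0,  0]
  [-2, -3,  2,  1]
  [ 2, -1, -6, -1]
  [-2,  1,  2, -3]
x^4 + 16*x^3 + 96*x^2 + 256*x + 256

Expanding det(x·I − A) (e.g. by cofactor expansion or by noting that A is similar to its Jordan form J, which has the same characteristic polynomial as A) gives
  χ_A(x) = x^4 + 16*x^3 + 96*x^2 + 256*x + 256
which factors as (x + 4)^4. The eigenvalues (with algebraic multiplicities) are λ = -4 with multiplicity 4.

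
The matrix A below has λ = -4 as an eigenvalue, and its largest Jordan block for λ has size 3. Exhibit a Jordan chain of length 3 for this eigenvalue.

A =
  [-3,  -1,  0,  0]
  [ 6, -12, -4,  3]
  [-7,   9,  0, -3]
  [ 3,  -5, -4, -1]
A Jordan chain for λ = -4 of length 3:
v_1 = (-5, -5, 10, 10)ᵀ
v_2 = (1, 6, -7, 3)ᵀ
v_3 = (1, 0, 0, 0)ᵀ

Let N = A − (-4)·I. We want v_3 with N^3 v_3 = 0 but N^2 v_3 ≠ 0; then v_{j-1} := N · v_j for j = 3, …, 2.

Pick v_3 = (1, 0, 0, 0)ᵀ.
Then v_2 = N · v_3 = (1, 6, -7, 3)ᵀ.
Then v_1 = N · v_2 = (-5, -5, 10, 10)ᵀ.

Sanity check: (A − (-4)·I) v_1 = (0, 0, 0, 0)ᵀ = 0. ✓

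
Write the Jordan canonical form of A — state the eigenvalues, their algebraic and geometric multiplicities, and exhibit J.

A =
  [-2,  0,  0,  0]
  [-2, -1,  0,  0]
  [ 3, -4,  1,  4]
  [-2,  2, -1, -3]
J_1(-2) ⊕ J_2(-1) ⊕ J_1(-1)

The characteristic polynomial is
  det(x·I − A) = x^4 + 5*x^3 + 9*x^2 + 7*x + 2 = (x + 1)^3*(x + 2)

Eigenvalues and multiplicities (the geometric multiplicity of λ is n − rank(A − λI), which equals the number of Jordan blocks for λ):
  λ = -2: algebraic multiplicity = 1, geometric multiplicity = 1
  λ = -1: algebraic multiplicity = 3, geometric multiplicity = 2

Determining the block sizes for each eigenvalue:
  λ = -2: one block (gm = 1), so the single block has size am = 1 → block sizes [1]
  λ = -1: 2 blocks summing to 3 forces exactly one block of size 2 and the rest size 1 → block sizes [2, 1]

Assembling the blocks gives a Jordan form
J =
  [-2,  0,  0,  0]
  [ 0, -1,  1,  0]
  [ 0,  0, -1,  0]
  [ 0,  0,  0, -1]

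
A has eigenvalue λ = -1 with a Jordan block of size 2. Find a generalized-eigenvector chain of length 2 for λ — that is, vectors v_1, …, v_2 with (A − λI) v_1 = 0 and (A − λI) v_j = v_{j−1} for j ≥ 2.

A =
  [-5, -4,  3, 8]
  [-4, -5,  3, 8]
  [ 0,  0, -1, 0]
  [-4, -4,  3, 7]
A Jordan chain for λ = -1 of length 2:
v_1 = (-4, -4, 0, -4)ᵀ
v_2 = (1, 0, 0, 0)ᵀ

Let N = A − (-1)·I. We want v_2 with N^2 v_2 = 0 but N^1 v_2 ≠ 0; then v_{j-1} := N · v_j for j = 2, …, 2.

Pick v_2 = (1, 0, 0, 0)ᵀ.
Then v_1 = N · v_2 = (-4, -4, 0, -4)ᵀ.

Sanity check: (A − (-1)·I) v_1 = (0, 0, 0, 0)ᵀ = 0. ✓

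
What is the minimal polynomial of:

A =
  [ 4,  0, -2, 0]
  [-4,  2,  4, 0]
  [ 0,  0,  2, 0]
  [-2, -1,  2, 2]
x^3 - 8*x^2 + 20*x - 16

The characteristic polynomial is χ_A(x) = (x - 4)*(x - 2)^3, so the eigenvalues are known. The minimal polynomial is
  m_A(x) = Π_λ (x − λ)^{k_λ}
where k_λ is the size of the *largest* Jordan block for λ (equivalently, the smallest k with (A − λI)^k v = 0 for every generalised eigenvector v of λ).

  λ = 2: largest Jordan block has size 2, contributing (x − 2)^2
  λ = 4: largest Jordan block has size 1, contributing (x − 4)

So m_A(x) = (x - 4)*(x - 2)^2 = x^3 - 8*x^2 + 20*x - 16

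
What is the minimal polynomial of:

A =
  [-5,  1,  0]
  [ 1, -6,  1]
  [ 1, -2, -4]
x^3 + 15*x^2 + 75*x + 125

The characteristic polynomial is χ_A(x) = (x + 5)^3, so the eigenvalues are known. The minimal polynomial is
  m_A(x) = Π_λ (x − λ)^{k_λ}
where k_λ is the size of the *largest* Jordan block for λ (equivalently, the smallest k with (A − λI)^k v = 0 for every generalised eigenvector v of λ).

  λ = -5: largest Jordan block has size 3, contributing (x + 5)^3

So m_A(x) = (x + 5)^3 = x^3 + 15*x^2 + 75*x + 125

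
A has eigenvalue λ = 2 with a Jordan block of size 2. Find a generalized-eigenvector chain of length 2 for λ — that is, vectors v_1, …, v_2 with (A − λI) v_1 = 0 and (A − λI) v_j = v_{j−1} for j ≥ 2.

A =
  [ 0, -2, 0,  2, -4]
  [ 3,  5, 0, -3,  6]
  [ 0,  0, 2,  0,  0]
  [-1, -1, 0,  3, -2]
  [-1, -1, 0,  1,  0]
A Jordan chain for λ = 2 of length 2:
v_1 = (-2, 3, 0, -1, -1)ᵀ
v_2 = (1, 0, 0, 0, 0)ᵀ

Let N = A − (2)·I. We want v_2 with N^2 v_2 = 0 but N^1 v_2 ≠ 0; then v_{j-1} := N · v_j for j = 2, …, 2.

Pick v_2 = (1, 0, 0, 0, 0)ᵀ.
Then v_1 = N · v_2 = (-2, 3, 0, -1, -1)ᵀ.

Sanity check: (A − (2)·I) v_1 = (0, 0, 0, 0, 0)ᵀ = 0. ✓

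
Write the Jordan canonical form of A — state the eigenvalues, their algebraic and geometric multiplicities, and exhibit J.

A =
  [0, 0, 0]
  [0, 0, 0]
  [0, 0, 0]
J_1(0) ⊕ J_1(0) ⊕ J_1(0)

The characteristic polynomial is
  det(x·I − A) = x^3

Eigenvalues and multiplicities (the geometric multiplicity of λ is n − rank(A − λI), which equals the number of Jordan blocks for λ):
  λ = 0: algebraic multiplicity = 3, geometric multiplicity = 3

Determining the block sizes for each eigenvalue:
  λ = 0: gm = am = 3, so every block has size 1 → block sizes [1, 1, 1]

Assembling the blocks gives a Jordan form
J =
  [0, 0, 0]
  [0, 0, 0]
  [0, 0, 0]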